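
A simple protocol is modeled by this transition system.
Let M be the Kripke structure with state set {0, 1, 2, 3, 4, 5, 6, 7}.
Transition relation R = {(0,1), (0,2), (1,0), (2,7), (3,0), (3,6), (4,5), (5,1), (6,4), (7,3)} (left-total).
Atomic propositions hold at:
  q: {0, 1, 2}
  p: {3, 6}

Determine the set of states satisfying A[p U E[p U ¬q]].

{3, 4, 5, 6, 7}

Sat(¬q) = {3, 4, 5, 6, 7}
E[p U ¬q]: least fixpoint, start Z0 = Sat(¬q) = {3, 4, 5, 6, 7}, add states in Sat(p) with some successor in Z. Already a fixed point.
Sat(E[p U ¬q]) = {3, 4, 5, 6, 7}
A[p U E[p U ¬q]]: least fixpoint, start Z0 = Sat(E[p U ¬q]) = {3, 4, 5, 6, 7}, add states in Sat(p) with every successor in Z. Already a fixed point.
Sat(A[p U E[p U ¬q]]) = {3, 4, 5, 6, 7}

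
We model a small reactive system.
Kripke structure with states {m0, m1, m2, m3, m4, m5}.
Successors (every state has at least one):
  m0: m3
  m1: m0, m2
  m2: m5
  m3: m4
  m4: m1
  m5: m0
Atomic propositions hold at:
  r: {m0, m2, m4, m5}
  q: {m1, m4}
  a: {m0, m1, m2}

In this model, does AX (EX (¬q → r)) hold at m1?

No

Sat(¬q) = {m0, m2, m3, m5}
Sat(¬q → r) = {m0, m1, m2, m4, m5}
Sat(EX (¬q → r)) = {s : some successor in {m0, m1, m2, m4, m5}} = {m1, m2, m3, m4, m5}
Sat(AX (EX (¬q → r))) = {s : every successor in {m1, m2, m3, m4, m5}} = {m0, m2, m3, m4}
m1 ∉ Sat(AX (EX (¬q → r))) = {m0, m2, m3, m4}, so the formula does not hold at m1.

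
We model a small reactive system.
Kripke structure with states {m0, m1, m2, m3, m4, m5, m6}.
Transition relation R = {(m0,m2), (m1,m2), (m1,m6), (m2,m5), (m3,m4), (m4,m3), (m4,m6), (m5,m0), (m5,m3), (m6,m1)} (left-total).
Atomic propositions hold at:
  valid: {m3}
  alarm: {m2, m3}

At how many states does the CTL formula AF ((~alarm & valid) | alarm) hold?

Sat(~alarm) = {m0, m1, m4, m5, m6}
Sat(~alarm & valid) = ∅
Sat((~alarm & valid) | alarm) = {m2, m3}
AF ((~alarm & valid) | alarm): least fixpoint, start Z0 = {m2, m3}, add states with every successor in Z. Z1 = {m0, m2, m3}; Z2 = {m0, m2, m3, m5}; fixed.
Sat(AF ((~alarm & valid) | alarm)) = {m0, m2, m3, m5}
|Sat(AF ((~alarm & valid) | alarm))| = |{m0, m2, m3, m5}| = 4.

4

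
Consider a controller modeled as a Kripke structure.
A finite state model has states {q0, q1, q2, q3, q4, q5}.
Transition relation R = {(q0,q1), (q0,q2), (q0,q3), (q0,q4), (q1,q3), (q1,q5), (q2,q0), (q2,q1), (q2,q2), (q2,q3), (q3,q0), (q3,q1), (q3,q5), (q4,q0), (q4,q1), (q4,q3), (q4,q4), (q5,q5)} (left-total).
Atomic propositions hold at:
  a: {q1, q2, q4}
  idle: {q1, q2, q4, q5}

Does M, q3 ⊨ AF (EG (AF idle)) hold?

No

AF idle: least fixpoint, start Z0 = {q1, q2, q4, q5}, add states with every successor in Z. Already a fixed point.
Sat(AF idle) = {q1, q2, q4, q5}
EG (AF idle): greatest fixpoint, start Z0 = {q1, q2, q4, q5}, keep only states in Sat with some successor in Z. Already a fixed point.
Sat(EG (AF idle)) = {q1, q2, q4, q5}
AF (EG (AF idle)): least fixpoint, start Z0 = {q1, q2, q4, q5}, add states with every successor in Z. Already a fixed point.
Sat(AF (EG (AF idle))) = {q1, q2, q4, q5}
q3 ∉ Sat(AF (EG (AF idle))) = {q1, q2, q4, q5}, so the formula does not hold at q3.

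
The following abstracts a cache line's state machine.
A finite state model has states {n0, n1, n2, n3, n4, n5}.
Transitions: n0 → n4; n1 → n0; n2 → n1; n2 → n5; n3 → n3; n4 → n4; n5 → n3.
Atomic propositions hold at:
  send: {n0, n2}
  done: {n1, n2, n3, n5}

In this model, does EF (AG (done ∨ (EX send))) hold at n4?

Sat(EX send) = {s : some successor in {n0, n2}} = {n1}
Sat(done ∨ (EX send)) = {n1, n2, n3, n5}
AG (done ∨ (EX send)): greatest fixpoint, start Z0 = {n1, n2, n3, n5}, keep only states in Sat with every successor in Z. Z1 = {n2, n3, n5}; Z2 = {n3, n5}; fixed.
Sat(AG (done ∨ (EX send))) = {n3, n5}
EF (AG (done ∨ (EX send))): least fixpoint, start Z0 = {n3, n5}, add states with some successor in Z. Z1 = {n2, n3, n5}; fixed.
Sat(EF (AG (done ∨ (EX send)))) = {n2, n3, n5}
n4 ∉ Sat(EF (AG (done ∨ (EX send)))) = {n2, n3, n5}, so the formula does not hold at n4.

No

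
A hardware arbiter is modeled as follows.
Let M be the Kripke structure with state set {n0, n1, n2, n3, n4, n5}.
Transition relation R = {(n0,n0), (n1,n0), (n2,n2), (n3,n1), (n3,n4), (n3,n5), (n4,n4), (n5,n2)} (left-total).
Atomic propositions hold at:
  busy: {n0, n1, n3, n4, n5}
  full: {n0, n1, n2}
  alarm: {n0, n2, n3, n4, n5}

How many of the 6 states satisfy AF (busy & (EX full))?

Sat(EX full) = {s : some successor in {n0, n1, n2}} = {n0, n1, n2, n3, n5}
Sat(busy & (EX full)) = {n0, n1, n3, n5}
AF (busy & (EX full)): least fixpoint, start Z0 = {n0, n1, n3, n5}, add states with every successor in Z. Already a fixed point.
Sat(AF (busy & (EX full))) = {n0, n1, n3, n5}
|Sat(AF (busy & (EX full)))| = |{n0, n1, n3, n5}| = 4.

4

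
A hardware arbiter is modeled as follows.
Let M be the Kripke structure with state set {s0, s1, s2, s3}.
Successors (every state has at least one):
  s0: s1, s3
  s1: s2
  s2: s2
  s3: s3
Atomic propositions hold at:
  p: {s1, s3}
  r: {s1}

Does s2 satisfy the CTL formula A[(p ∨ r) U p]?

Sat(p ∨ r) = {s1, s3}
A[(p ∨ r) U p]: least fixpoint, start Z0 = Sat(p) = {s1, s3}, add states in Sat(p ∨ r) with every successor in Z. Already a fixed point.
Sat(A[(p ∨ r) U p]) = {s1, s3}
s2 ∉ Sat(A[(p ∨ r) U p]) = {s1, s3}, so the formula does not hold at s2.

No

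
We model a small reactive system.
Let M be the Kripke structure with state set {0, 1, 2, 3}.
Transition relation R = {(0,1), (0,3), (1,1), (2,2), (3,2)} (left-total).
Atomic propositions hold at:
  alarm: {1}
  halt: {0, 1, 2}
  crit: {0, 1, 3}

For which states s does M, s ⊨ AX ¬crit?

Sat(¬crit) = {2}
Sat(AX ¬crit) = {s : every successor in {2}} = {2, 3}

{2, 3}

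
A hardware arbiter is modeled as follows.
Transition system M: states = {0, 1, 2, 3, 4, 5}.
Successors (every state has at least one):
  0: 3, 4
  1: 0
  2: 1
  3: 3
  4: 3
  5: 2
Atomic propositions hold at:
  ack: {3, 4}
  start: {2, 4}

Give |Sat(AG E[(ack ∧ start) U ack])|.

2

Sat(ack ∧ start) = {4}
E[(ack ∧ start) U ack]: least fixpoint, start Z0 = Sat(ack) = {3, 4}, add states in Sat(ack ∧ start) with some successor in Z. Already a fixed point.
Sat(E[(ack ∧ start) U ack]) = {3, 4}
AG E[(ack ∧ start) U ack]: greatest fixpoint, start Z0 = {3, 4}, keep only states in Sat with every successor in Z. Already a fixed point.
Sat(AG E[(ack ∧ start) U ack]) = {3, 4}
|Sat(AG E[(ack ∧ start) U ack])| = |{3, 4}| = 2.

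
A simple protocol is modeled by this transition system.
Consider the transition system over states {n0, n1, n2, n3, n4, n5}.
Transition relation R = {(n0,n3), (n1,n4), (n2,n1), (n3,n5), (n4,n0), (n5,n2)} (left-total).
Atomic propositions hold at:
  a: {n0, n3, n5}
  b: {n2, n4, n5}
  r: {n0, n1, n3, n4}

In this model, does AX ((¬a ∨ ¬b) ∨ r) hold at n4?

Sat(¬a) = {n1, n2, n4}
Sat(¬b) = {n0, n1, n3}
Sat(¬a ∨ ¬b) = {n0, n1, n2, n3, n4}
Sat((¬a ∨ ¬b) ∨ r) = {n0, n1, n2, n3, n4}
Sat(AX ((¬a ∨ ¬b) ∨ r)) = {s : every successor in {n0, n1, n2, n3, n4}} = {n0, n1, n2, n4, n5}
n4 ∈ Sat(AX ((¬a ∨ ¬b) ∨ r)) = {n0, n1, n2, n4, n5}, so the formula holds at n4.

Yes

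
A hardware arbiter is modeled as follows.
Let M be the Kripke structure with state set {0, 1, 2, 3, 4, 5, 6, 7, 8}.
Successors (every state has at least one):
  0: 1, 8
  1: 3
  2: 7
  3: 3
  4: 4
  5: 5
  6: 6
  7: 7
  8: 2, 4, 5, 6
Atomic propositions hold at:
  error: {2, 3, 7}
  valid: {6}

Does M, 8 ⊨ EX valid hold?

Sat(EX valid) = {s : some successor in {6}} = {6, 8}
8 ∈ Sat(EX valid) = {6, 8}, so the formula holds at 8.

Yes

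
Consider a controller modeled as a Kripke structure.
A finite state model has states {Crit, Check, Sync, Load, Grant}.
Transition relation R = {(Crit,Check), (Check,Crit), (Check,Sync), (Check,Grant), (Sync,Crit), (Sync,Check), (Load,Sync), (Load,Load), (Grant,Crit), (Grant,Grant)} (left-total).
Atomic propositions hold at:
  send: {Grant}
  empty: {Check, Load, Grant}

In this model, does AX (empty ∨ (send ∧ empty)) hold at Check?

No

Sat(send ∧ empty) = {Grant}
Sat(empty ∨ (send ∧ empty)) = {Check, Load, Grant}
Sat(AX (empty ∨ (send ∧ empty))) = {s : every successor in {Check, Load, Grant}} = {Crit}
Check ∉ Sat(AX (empty ∨ (send ∧ empty))) = {Crit}, so the formula does not hold at Check.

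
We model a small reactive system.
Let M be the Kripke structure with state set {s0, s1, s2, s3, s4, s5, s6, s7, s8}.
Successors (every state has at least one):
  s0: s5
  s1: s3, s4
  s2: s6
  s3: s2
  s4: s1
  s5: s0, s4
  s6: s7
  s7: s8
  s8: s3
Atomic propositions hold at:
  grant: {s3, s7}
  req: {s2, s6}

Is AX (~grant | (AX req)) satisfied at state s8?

Yes

Sat(~grant) = {s0, s1, s2, s4, s5, s6, s8}
Sat(AX req) = {s : every successor in {s2, s6}} = {s2, s3}
Sat(~grant | (AX req)) = {s0, s1, s2, s3, s4, s5, s6, s8}
Sat(AX (~grant | (AX req))) = {s : every successor in {s0, s1, s2, s3, s4, s5, s6, s8}} = {s0, s1, s2, s3, s4, s5, s7, s8}
s8 ∈ Sat(AX (~grant | (AX req))) = {s0, s1, s2, s3, s4, s5, s7, s8}, so the formula holds at s8.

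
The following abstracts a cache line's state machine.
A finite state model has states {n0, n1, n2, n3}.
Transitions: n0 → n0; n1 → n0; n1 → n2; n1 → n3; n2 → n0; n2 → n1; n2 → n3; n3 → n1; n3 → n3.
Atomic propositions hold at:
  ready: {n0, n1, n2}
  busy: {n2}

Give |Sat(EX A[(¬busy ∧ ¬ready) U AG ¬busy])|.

Sat(¬busy) = {n0, n1, n3}
Sat(¬ready) = {n3}
Sat(¬busy ∧ ¬ready) = {n3}
AG ¬busy: greatest fixpoint, start Z0 = {n0, n1, n3}, keep only states in Sat with every successor in Z. Z1 = {n0, n3}; Z2 = {n0}; fixed.
Sat(AG ¬busy) = {n0}
A[(¬busy ∧ ¬ready) U AG ¬busy]: least fixpoint, start Z0 = Sat(AG ¬busy) = {n0}, add states in Sat(¬busy ∧ ¬ready) with every successor in Z. Already a fixed point.
Sat(A[(¬busy ∧ ¬ready) U AG ¬busy]) = {n0}
Sat(EX A[(¬busy ∧ ¬ready) U AG ¬busy]) = {s : some successor in {n0}} = {n0, n1, n2}
|Sat(EX A[(¬busy ∧ ¬ready) U AG ¬busy])| = |{n0, n1, n2}| = 3.

3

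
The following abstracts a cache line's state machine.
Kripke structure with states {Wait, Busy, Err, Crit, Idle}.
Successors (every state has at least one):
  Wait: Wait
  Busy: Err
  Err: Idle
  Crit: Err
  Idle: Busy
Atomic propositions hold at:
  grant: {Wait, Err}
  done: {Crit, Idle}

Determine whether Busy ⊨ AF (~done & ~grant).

Sat(~done) = {Wait, Busy, Err}
Sat(~grant) = {Busy, Crit, Idle}
Sat(~done & ~grant) = {Busy}
AF (~done & ~grant): least fixpoint, start Z0 = {Busy}, add states with every successor in Z. Z1 = {Busy, Idle}; Z2 = {Busy, Err, Idle}; Z3 = {Busy, Err, Crit, Idle}; fixed.
Sat(AF (~done & ~grant)) = {Busy, Err, Crit, Idle}
Busy ∈ Sat(AF (~done & ~grant)) = {Busy, Err, Crit, Idle}, so the formula holds at Busy.

Yes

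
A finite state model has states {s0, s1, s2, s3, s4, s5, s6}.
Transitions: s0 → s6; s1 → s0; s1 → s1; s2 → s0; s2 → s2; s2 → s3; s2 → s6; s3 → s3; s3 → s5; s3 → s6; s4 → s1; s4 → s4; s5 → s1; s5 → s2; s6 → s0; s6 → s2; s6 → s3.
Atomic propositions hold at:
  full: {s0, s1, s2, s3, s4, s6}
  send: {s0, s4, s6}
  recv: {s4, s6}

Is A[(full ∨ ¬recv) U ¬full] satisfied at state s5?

Sat(¬recv) = {s0, s1, s2, s3, s5}
Sat(full ∨ ¬recv) = {s0, s1, s2, s3, s4, s5, s6}
Sat(¬full) = {s5}
A[(full ∨ ¬recv) U ¬full]: least fixpoint, start Z0 = Sat(¬full) = {s5}, add states in Sat(full ∨ ¬recv) with every successor in Z. Already a fixed point.
Sat(A[(full ∨ ¬recv) U ¬full]) = {s5}
s5 ∈ Sat(A[(full ∨ ¬recv) U ¬full]) = {s5}, so the formula holds at s5.

Yes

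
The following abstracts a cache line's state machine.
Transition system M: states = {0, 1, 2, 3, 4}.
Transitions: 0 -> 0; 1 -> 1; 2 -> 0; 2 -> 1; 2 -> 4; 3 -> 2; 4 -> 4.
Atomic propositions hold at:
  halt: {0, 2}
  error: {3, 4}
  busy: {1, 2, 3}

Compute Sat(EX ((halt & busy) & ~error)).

{3}

Sat(halt & busy) = {2}
Sat(~error) = {0, 1, 2}
Sat((halt & busy) & ~error) = {2}
Sat(EX ((halt & busy) & ~error)) = {s : some successor in {2}} = {3}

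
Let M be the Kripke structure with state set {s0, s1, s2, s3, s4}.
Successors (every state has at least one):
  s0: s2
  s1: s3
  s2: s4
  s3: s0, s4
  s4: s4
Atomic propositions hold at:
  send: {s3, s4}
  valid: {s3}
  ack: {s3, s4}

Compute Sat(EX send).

{s1, s2, s3, s4}

Sat(EX send) = {s : some successor in {s3, s4}} = {s1, s2, s3, s4}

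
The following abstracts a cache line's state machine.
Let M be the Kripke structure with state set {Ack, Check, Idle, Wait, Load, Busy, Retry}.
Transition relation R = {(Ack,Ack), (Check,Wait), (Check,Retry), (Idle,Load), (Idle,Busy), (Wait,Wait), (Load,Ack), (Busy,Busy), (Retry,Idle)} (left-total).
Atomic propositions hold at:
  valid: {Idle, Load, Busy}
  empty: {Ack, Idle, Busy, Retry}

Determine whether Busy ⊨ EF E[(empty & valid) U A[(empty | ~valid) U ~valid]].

No

Sat(empty & valid) = {Idle, Busy}
Sat(~valid) = {Ack, Check, Wait, Retry}
Sat(empty | ~valid) = {Ack, Check, Idle, Wait, Busy, Retry}
A[(empty | ~valid) U ~valid]: least fixpoint, start Z0 = Sat(~valid) = {Ack, Check, Wait, Retry}, add states in Sat(empty | ~valid) with every successor in Z. Already a fixed point.
Sat(A[(empty | ~valid) U ~valid]) = {Ack, Check, Wait, Retry}
E[(empty & valid) U A[(empty | ~valid) U ~valid]]: least fixpoint, start Z0 = Sat(A[(empty | ~valid) U ~valid]) = {Ack, Check, Wait, Retry}, add states in Sat(empty & valid) with some successor in Z. Already a fixed point.
Sat(E[(empty & valid) U A[(empty | ~valid) U ~valid]]) = {Ack, Check, Wait, Retry}
EF E[(empty & valid) U A[(empty | ~valid) U ~valid]]: least fixpoint, start Z0 = {Ack, Check, Wait, Retry}, add states with some successor in Z. Z1 = {Ack, Check, Wait, Load, Retry}; Z2 = {Ack, Check, Idle, Wait, Load, Retry}; fixed.
Sat(EF E[(empty & valid) U A[(empty | ~valid) U ~valid]]) = {Ack, Check, Idle, Wait, Load, Retry}
Busy ∉ Sat(EF E[(empty & valid) U A[(empty | ~valid) U ~valid]]) = {Ack, Check, Idle, Wait, Load, Retry}, so the formula does not hold at Busy.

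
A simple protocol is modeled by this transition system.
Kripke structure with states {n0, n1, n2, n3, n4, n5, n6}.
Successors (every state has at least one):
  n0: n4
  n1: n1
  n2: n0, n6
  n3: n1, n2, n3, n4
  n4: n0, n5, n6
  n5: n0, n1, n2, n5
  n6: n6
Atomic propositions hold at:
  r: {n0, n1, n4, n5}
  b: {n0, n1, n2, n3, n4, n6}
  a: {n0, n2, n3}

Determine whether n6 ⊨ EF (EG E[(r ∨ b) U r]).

Sat(r ∨ b) = {n0, n1, n2, n3, n4, n5, n6}
E[(r ∨ b) U r]: least fixpoint, start Z0 = Sat(r) = {n0, n1, n4, n5}, add states in Sat(r ∨ b) with some successor in Z. Z1 = {n0, n1, n2, n3, n4, n5}; fixed.
Sat(E[(r ∨ b) U r]) = {n0, n1, n2, n3, n4, n5}
EG E[(r ∨ b) U r]: greatest fixpoint, start Z0 = {n0, n1, n2, n3, n4, n5}, keep only states in Sat with some successor in Z. Already a fixed point.
Sat(EG E[(r ∨ b) U r]) = {n0, n1, n2, n3, n4, n5}
EF (EG E[(r ∨ b) U r]): least fixpoint, start Z0 = {n0, n1, n2, n3, n4, n5}, add states with some successor in Z. Already a fixed point.
Sat(EF (EG E[(r ∨ b) U r])) = {n0, n1, n2, n3, n4, n5}
n6 ∉ Sat(EF (EG E[(r ∨ b) U r])) = {n0, n1, n2, n3, n4, n5}, so the formula does not hold at n6.

No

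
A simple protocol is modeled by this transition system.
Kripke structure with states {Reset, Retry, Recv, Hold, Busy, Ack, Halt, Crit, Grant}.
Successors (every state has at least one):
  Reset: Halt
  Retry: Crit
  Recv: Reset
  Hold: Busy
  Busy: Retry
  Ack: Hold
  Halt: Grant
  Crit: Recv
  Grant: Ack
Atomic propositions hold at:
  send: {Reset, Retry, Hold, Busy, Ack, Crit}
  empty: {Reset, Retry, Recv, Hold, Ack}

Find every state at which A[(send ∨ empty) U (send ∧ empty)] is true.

{Reset, Retry, Recv, Hold, Busy, Ack, Crit}

Sat(send ∨ empty) = {Reset, Retry, Recv, Hold, Busy, Ack, Crit}
Sat(send ∧ empty) = {Reset, Retry, Hold, Ack}
A[(send ∨ empty) U (send ∧ empty)]: least fixpoint, start Z0 = Sat((send ∧ empty)) = {Reset, Retry, Hold, Ack}, add states in Sat(send ∨ empty) with every successor in Z. Z1 = {Reset, Retry, Recv, Hold, Busy, Ack}; Z2 = {Reset, Retry, Recv, Hold, Busy, Ack, Crit}; fixed.
Sat(A[(send ∨ empty) U (send ∧ empty)]) = {Reset, Retry, Recv, Hold, Busy, Ack, Crit}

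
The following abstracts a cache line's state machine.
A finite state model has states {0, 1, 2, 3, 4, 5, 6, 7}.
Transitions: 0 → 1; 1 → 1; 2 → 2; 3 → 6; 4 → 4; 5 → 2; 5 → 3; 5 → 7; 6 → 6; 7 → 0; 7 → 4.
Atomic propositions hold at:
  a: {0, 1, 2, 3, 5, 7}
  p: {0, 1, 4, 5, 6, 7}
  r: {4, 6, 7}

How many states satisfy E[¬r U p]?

Sat(¬r) = {0, 1, 2, 3, 5}
E[¬r U p]: least fixpoint, start Z0 = Sat(p) = {0, 1, 4, 5, 6, 7}, add states in Sat(¬r) with some successor in Z. Z1 = {0, 1, 3, 4, 5, 6, 7}; fixed.
Sat(E[¬r U p]) = {0, 1, 3, 4, 5, 6, 7}
|Sat(E[¬r U p])| = |{0, 1, 3, 4, 5, 6, 7}| = 7.

7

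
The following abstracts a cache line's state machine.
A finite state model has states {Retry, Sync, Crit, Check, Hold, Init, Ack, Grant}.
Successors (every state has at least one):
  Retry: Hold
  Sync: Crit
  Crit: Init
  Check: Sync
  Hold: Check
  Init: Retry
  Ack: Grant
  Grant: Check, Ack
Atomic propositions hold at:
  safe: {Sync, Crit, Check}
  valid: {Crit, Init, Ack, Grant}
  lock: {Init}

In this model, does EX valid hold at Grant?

Sat(EX valid) = {s : some successor in {Crit, Init, Ack, Grant}} = {Sync, Crit, Ack, Grant}
Grant ∈ Sat(EX valid) = {Sync, Crit, Ack, Grant}, so the formula holds at Grant.

Yes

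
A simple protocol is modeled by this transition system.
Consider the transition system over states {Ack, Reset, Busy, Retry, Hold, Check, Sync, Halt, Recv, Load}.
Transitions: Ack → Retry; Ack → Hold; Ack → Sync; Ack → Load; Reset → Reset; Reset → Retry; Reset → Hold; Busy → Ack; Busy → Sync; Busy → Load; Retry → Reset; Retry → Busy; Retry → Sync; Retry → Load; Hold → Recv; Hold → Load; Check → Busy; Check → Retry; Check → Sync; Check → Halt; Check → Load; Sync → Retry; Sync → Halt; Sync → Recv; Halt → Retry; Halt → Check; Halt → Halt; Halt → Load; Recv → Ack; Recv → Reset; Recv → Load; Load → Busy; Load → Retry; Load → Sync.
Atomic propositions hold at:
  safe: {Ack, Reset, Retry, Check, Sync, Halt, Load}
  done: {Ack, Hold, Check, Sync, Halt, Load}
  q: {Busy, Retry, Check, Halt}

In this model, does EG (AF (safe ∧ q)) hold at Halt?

Yes

Sat(safe ∧ q) = {Retry, Check, Halt}
AF (safe ∧ q): least fixpoint, start Z0 = {Retry, Check, Halt}, add states with every successor in Z. Already a fixed point.
Sat(AF (safe ∧ q)) = {Retry, Check, Halt}
EG (AF (safe ∧ q)): greatest fixpoint, start Z0 = {Retry, Check, Halt}, keep only states in Sat with some successor in Z. Z1 = {Check, Halt}; fixed.
Sat(EG (AF (safe ∧ q))) = {Check, Halt}
Halt ∈ Sat(EG (AF (safe ∧ q))) = {Check, Halt}, so the formula holds at Halt.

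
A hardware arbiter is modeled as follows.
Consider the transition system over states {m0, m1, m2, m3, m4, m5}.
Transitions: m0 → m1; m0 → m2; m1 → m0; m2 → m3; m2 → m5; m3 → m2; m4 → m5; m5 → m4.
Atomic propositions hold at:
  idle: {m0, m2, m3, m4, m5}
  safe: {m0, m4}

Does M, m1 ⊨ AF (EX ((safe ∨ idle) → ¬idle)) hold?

Sat(safe ∨ idle) = {m0, m2, m3, m4, m5}
Sat(¬idle) = {m1}
Sat((safe ∨ idle) → ¬idle) = {m1}
Sat(EX ((safe ∨ idle) → ¬idle)) = {s : some successor in {m1}} = {m0}
AF (EX ((safe ∨ idle) → ¬idle)): least fixpoint, start Z0 = {m0}, add states with every successor in Z. Z1 = {m0, m1}; fixed.
Sat(AF (EX ((safe ∨ idle) → ¬idle))) = {m0, m1}
m1 ∈ Sat(AF (EX ((safe ∨ idle) → ¬idle))) = {m0, m1}, so the formula holds at m1.

Yes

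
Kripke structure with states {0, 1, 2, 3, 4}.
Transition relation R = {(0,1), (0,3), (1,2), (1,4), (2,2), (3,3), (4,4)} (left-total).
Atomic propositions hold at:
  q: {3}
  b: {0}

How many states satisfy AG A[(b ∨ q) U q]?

Sat(b ∨ q) = {0, 3}
A[(b ∨ q) U q]: least fixpoint, start Z0 = Sat(q) = {3}, add states in Sat(b ∨ q) with every successor in Z. Already a fixed point.
Sat(A[(b ∨ q) U q]) = {3}
AG A[(b ∨ q) U q]: greatest fixpoint, start Z0 = {3}, keep only states in Sat with every successor in Z. Already a fixed point.
Sat(AG A[(b ∨ q) U q]) = {3}
|Sat(AG A[(b ∨ q) U q])| = |{3}| = 1.

1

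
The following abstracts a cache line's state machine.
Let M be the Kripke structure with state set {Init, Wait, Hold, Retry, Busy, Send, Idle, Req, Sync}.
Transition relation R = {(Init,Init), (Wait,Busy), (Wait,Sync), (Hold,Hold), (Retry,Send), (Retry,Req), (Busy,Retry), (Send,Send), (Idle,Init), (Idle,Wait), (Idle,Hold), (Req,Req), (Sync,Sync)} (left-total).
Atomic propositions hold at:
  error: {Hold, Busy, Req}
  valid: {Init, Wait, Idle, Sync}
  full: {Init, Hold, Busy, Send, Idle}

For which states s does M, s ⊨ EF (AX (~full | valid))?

Sat(~full) = {Wait, Retry, Req, Sync}
Sat(~full | valid) = {Init, Wait, Retry, Idle, Req, Sync}
Sat(AX (~full | valid)) = {s : every successor in {Init, Wait, Retry, Idle, Req, Sync}} = {Init, Busy, Req, Sync}
EF (AX (~full | valid)): least fixpoint, start Z0 = {Init, Busy, Req, Sync}, add states with some successor in Z. Z1 = {Init, Wait, Retry, Busy, Idle, Req, Sync}; fixed.
Sat(EF (AX (~full | valid))) = {Init, Wait, Retry, Busy, Idle, Req, Sync}

{Init, Wait, Retry, Busy, Idle, Req, Sync}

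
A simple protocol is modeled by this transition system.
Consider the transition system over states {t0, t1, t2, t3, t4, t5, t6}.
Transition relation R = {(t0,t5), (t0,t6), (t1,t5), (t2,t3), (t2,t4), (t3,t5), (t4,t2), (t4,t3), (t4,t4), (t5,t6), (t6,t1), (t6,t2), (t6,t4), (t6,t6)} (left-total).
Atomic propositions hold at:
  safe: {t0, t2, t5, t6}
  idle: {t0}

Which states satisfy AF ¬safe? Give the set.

{t1, t2, t3, t4}

Sat(¬safe) = {t1, t3, t4}
AF ¬safe: least fixpoint, start Z0 = {t1, t3, t4}, add states with every successor in Z. Z1 = {t1, t2, t3, t4}; fixed.
Sat(AF ¬safe) = {t1, t2, t3, t4}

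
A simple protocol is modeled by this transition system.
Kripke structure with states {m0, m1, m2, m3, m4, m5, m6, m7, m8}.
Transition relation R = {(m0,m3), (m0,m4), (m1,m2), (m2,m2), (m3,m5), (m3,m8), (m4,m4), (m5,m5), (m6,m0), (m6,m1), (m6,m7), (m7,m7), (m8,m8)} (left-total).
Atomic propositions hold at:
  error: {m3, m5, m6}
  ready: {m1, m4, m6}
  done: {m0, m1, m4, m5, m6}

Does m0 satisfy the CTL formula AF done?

AF done: least fixpoint, start Z0 = {m0, m1, m4, m5, m6}, add states with every successor in Z. Already a fixed point.
Sat(AF done) = {m0, m1, m4, m5, m6}
m0 ∈ Sat(AF done) = {m0, m1, m4, m5, m6}, so the formula holds at m0.

Yes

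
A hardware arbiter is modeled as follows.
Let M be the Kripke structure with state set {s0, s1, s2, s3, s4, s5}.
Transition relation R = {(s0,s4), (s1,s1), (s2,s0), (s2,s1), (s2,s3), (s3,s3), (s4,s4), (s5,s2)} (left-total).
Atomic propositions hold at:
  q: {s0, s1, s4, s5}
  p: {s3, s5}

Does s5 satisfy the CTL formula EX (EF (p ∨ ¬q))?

Sat(¬q) = {s2, s3}
Sat(p ∨ ¬q) = {s2, s3, s5}
EF (p ∨ ¬q): least fixpoint, start Z0 = {s2, s3, s5}, add states with some successor in Z. Already a fixed point.
Sat(EF (p ∨ ¬q)) = {s2, s3, s5}
Sat(EX (EF (p ∨ ¬q))) = {s : some successor in {s2, s3, s5}} = {s2, s3, s5}
s5 ∈ Sat(EX (EF (p ∨ ¬q))) = {s2, s3, s5}, so the formula holds at s5.

Yes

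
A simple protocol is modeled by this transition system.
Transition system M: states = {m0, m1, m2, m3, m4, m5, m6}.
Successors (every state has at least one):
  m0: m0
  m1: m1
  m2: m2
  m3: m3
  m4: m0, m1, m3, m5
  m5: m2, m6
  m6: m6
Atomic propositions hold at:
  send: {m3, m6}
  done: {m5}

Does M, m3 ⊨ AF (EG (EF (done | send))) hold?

Yes

Sat(done | send) = {m3, m5, m6}
EF (done | send): least fixpoint, start Z0 = {m3, m5, m6}, add states with some successor in Z. Z1 = {m3, m4, m5, m6}; fixed.
Sat(EF (done | send)) = {m3, m4, m5, m6}
EG (EF (done | send)): greatest fixpoint, start Z0 = {m3, m4, m5, m6}, keep only states in Sat with some successor in Z. Already a fixed point.
Sat(EG (EF (done | send))) = {m3, m4, m5, m6}
AF (EG (EF (done | send))): least fixpoint, start Z0 = {m3, m4, m5, m6}, add states with every successor in Z. Already a fixed point.
Sat(AF (EG (EF (done | send)))) = {m3, m4, m5, m6}
m3 ∈ Sat(AF (EG (EF (done | send)))) = {m3, m4, m5, m6}, so the formula holds at m3.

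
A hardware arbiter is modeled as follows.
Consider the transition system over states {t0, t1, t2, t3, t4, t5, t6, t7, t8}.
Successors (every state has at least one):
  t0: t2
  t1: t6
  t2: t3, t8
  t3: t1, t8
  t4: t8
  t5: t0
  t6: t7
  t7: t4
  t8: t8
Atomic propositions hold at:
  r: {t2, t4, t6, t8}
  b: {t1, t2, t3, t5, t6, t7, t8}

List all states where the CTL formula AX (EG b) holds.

{t0, t2, t4, t8}

EG b: greatest fixpoint, start Z0 = {t1, t2, t3, t5, t6, t7, t8}, keep only states in Sat with some successor in Z. Z1 = {t1, t2, t3, t6, t8}; Z2 = {t1, t2, t3, t8}; Z3 = {t2, t3, t8}; fixed.
Sat(EG b) = {t2, t3, t8}
Sat(AX (EG b)) = {s : every successor in {t2, t3, t8}} = {t0, t2, t4, t8}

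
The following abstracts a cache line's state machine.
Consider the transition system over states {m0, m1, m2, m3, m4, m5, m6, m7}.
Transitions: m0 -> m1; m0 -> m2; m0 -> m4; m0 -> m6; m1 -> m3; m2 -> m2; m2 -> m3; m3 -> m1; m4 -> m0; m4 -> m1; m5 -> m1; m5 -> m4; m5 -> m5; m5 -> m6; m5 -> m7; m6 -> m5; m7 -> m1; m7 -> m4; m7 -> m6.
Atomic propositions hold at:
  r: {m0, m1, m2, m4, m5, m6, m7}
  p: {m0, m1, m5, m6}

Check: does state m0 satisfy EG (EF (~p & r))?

Sat(~p) = {m2, m3, m4, m7}
Sat(~p & r) = {m2, m4, m7}
EF (~p & r): least fixpoint, start Z0 = {m2, m4, m7}, add states with some successor in Z. Z1 = {m0, m2, m4, m5, m7}; Z2 = {m0, m2, m4, m5, m6, m7}; fixed.
Sat(EF (~p & r)) = {m0, m2, m4, m5, m6, m7}
EG (EF (~p & r)): greatest fixpoint, start Z0 = {m0, m2, m4, m5, m6, m7}, keep only states in Sat with some successor in Z. Already a fixed point.
Sat(EG (EF (~p & r))) = {m0, m2, m4, m5, m6, m7}
m0 ∈ Sat(EG (EF (~p & r))) = {m0, m2, m4, m5, m6, m7}, so the formula holds at m0.

Yes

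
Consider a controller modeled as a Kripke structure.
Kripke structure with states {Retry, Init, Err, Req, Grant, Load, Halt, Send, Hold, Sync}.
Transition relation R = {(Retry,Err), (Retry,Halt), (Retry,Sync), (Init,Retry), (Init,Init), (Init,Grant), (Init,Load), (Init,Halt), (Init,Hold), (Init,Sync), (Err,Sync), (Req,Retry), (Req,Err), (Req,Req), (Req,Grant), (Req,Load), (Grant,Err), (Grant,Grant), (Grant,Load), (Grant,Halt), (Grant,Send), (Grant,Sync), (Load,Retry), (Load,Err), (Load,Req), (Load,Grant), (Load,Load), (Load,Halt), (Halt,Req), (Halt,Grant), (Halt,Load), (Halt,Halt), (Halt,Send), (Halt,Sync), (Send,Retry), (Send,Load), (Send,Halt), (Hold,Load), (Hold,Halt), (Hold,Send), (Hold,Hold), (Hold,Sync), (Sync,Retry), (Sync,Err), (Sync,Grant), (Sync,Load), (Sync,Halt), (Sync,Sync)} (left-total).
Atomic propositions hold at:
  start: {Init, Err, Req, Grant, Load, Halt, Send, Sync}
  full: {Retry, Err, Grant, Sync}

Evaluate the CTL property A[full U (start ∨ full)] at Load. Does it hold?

Sat(start ∨ full) = {Retry, Init, Err, Req, Grant, Load, Halt, Send, Sync}
A[full U (start ∨ full)]: least fixpoint, start Z0 = Sat((start ∨ full)) = {Retry, Init, Err, Req, Grant, Load, Halt, Send, Sync}, add states in Sat(full) with every successor in Z. Already a fixed point.
Sat(A[full U (start ∨ full)]) = {Retry, Init, Err, Req, Grant, Load, Halt, Send, Sync}
Load ∈ Sat(A[full U (start ∨ full)]) = {Retry, Init, Err, Req, Grant, Load, Halt, Send, Sync}, so the formula holds at Load.

Yes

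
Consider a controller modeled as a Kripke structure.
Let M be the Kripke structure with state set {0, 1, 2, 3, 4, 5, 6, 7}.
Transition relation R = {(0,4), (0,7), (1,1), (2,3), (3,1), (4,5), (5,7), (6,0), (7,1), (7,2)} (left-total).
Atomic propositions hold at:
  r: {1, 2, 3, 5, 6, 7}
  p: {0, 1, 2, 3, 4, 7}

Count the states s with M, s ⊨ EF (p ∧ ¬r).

Sat(¬r) = {0, 4}
Sat(p ∧ ¬r) = {0, 4}
EF (p ∧ ¬r): least fixpoint, start Z0 = {0, 4}, add states with some successor in Z. Z1 = {0, 4, 6}; fixed.
Sat(EF (p ∧ ¬r)) = {0, 4, 6}
|Sat(EF (p ∧ ¬r))| = |{0, 4, 6}| = 3.

3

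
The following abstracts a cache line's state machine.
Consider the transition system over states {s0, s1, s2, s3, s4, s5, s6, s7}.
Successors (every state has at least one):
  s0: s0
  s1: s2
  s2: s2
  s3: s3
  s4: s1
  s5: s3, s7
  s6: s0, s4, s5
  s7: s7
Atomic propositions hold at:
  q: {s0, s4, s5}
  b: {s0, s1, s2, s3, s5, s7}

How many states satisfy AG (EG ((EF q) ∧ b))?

EF q: least fixpoint, start Z0 = {s0, s4, s5}, add states with some successor in Z. Z1 = {s0, s4, s5, s6}; fixed.
Sat(EF q) = {s0, s4, s5, s6}
Sat((EF q) ∧ b) = {s0, s5}
EG ((EF q) ∧ b): greatest fixpoint, start Z0 = {s0, s5}, keep only states in Sat with some successor in Z. Z1 = {s0}; fixed.
Sat(EG ((EF q) ∧ b)) = {s0}
AG (EG ((EF q) ∧ b)): greatest fixpoint, start Z0 = {s0}, keep only states in Sat with every successor in Z. Already a fixed point.
Sat(AG (EG ((EF q) ∧ b))) = {s0}
|Sat(AG (EG ((EF q) ∧ b)))| = |{s0}| = 1.

1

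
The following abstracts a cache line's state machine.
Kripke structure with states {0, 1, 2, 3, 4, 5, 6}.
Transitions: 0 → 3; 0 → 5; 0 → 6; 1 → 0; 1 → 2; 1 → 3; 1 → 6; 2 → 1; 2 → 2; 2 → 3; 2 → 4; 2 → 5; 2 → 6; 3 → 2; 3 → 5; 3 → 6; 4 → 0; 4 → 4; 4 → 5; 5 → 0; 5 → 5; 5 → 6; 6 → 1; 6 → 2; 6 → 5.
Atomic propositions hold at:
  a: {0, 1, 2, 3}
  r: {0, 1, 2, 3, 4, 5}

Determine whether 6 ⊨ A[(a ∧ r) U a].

Sat(a ∧ r) = {0, 1, 2, 3}
A[(a ∧ r) U a]: least fixpoint, start Z0 = Sat(a) = {0, 1, 2, 3}, add states in Sat(a ∧ r) with every successor in Z. Already a fixed point.
Sat(A[(a ∧ r) U a]) = {0, 1, 2, 3}
6 ∉ Sat(A[(a ∧ r) U a]) = {0, 1, 2, 3}, so the formula does not hold at 6.

No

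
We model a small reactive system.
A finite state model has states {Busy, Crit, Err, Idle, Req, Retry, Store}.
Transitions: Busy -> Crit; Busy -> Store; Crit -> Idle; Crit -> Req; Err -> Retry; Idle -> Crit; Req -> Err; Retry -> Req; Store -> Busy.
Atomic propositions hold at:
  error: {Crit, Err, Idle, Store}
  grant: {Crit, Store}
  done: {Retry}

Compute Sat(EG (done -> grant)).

Sat(done -> grant) = {Busy, Crit, Err, Idle, Req, Store}
EG (done -> grant): greatest fixpoint, start Z0 = {Busy, Crit, Err, Idle, Req, Store}, keep only states in Sat with some successor in Z. Z1 = {Busy, Crit, Idle, Req, Store}; Z2 = {Busy, Crit, Idle, Store}; fixed.
Sat(EG (done -> grant)) = {Busy, Crit, Idle, Store}

{Busy, Crit, Idle, Store}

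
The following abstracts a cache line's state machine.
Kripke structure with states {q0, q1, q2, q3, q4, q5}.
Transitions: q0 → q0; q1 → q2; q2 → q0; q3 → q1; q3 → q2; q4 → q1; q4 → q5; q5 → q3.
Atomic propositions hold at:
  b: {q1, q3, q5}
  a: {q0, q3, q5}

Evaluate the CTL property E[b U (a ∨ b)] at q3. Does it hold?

Sat(a ∨ b) = {q0, q1, q3, q5}
E[b U (a ∨ b)]: least fixpoint, start Z0 = Sat((a ∨ b)) = {q0, q1, q3, q5}, add states in Sat(b) with some successor in Z. Already a fixed point.
Sat(E[b U (a ∨ b)]) = {q0, q1, q3, q5}
q3 ∈ Sat(E[b U (a ∨ b)]) = {q0, q1, q3, q5}, so the formula holds at q3.

Yes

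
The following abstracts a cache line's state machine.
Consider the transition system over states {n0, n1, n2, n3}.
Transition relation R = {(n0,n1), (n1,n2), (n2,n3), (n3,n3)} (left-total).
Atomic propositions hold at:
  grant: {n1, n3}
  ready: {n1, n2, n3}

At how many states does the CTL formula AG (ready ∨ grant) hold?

3

Sat(ready ∨ grant) = {n1, n2, n3}
AG (ready ∨ grant): greatest fixpoint, start Z0 = {n1, n2, n3}, keep only states in Sat with every successor in Z. Already a fixed point.
Sat(AG (ready ∨ grant)) = {n1, n2, n3}
|Sat(AG (ready ∨ grant))| = |{n1, n2, n3}| = 3.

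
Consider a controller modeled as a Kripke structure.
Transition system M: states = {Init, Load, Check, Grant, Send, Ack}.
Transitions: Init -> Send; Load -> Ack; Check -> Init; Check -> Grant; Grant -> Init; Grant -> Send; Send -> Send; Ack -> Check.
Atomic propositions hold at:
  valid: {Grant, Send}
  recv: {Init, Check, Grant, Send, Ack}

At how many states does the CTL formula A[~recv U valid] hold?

2

Sat(~recv) = {Load}
A[~recv U valid]: least fixpoint, start Z0 = Sat(valid) = {Grant, Send}, add states in Sat(~recv) with every successor in Z. Already a fixed point.
Sat(A[~recv U valid]) = {Grant, Send}
|Sat(A[~recv U valid])| = |{Grant, Send}| = 2.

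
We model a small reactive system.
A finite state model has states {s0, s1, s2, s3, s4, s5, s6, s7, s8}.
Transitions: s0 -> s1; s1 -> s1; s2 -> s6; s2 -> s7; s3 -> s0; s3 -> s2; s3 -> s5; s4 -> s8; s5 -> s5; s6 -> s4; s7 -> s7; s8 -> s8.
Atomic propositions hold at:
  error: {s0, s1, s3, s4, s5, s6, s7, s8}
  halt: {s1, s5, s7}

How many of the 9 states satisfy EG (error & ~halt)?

3

Sat(~halt) = {s0, s2, s3, s4, s6, s8}
Sat(error & ~halt) = {s0, s3, s4, s6, s8}
EG (error & ~halt): greatest fixpoint, start Z0 = {s0, s3, s4, s6, s8}, keep only states in Sat with some successor in Z. Z1 = {s3, s4, s6, s8}; Z2 = {s4, s6, s8}; fixed.
Sat(EG (error & ~halt)) = {s4, s6, s8}
|Sat(EG (error & ~halt))| = |{s4, s6, s8}| = 3.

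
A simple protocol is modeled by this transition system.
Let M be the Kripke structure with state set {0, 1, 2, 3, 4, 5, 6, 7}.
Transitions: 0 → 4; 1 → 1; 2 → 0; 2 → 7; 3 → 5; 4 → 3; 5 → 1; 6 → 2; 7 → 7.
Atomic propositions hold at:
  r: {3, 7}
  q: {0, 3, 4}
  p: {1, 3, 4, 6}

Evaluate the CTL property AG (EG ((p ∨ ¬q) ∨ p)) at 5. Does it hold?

Sat(¬q) = {1, 2, 5, 6, 7}
Sat(p ∨ ¬q) = {1, 2, 3, 4, 5, 6, 7}
Sat((p ∨ ¬q) ∨ p) = {1, 2, 3, 4, 5, 6, 7}
EG ((p ∨ ¬q) ∨ p): greatest fixpoint, start Z0 = {1, 2, 3, 4, 5, 6, 7}, keep only states in Sat with some successor in Z. Already a fixed point.
Sat(EG ((p ∨ ¬q) ∨ p)) = {1, 2, 3, 4, 5, 6, 7}
AG (EG ((p ∨ ¬q) ∨ p)): greatest fixpoint, start Z0 = {1, 2, 3, 4, 5, 6, 7}, keep only states in Sat with every successor in Z. Z1 = {1, 3, 4, 5, 6, 7}; Z2 = {1, 3, 4, 5, 7}; fixed.
Sat(AG (EG ((p ∨ ¬q) ∨ p))) = {1, 3, 4, 5, 7}
5 ∈ Sat(AG (EG ((p ∨ ¬q) ∨ p))) = {1, 3, 4, 5, 7}, so the formula holds at 5.

Yes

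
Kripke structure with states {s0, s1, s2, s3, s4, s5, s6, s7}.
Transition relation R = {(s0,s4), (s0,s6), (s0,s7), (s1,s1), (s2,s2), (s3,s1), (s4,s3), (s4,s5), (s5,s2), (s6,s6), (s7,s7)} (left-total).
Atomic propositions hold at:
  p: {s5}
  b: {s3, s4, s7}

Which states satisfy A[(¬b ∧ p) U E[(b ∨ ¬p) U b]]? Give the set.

{s0, s3, s4, s7}

Sat(¬b) = {s0, s1, s2, s5, s6}
Sat(¬b ∧ p) = {s5}
Sat(¬p) = {s0, s1, s2, s3, s4, s6, s7}
Sat(b ∨ ¬p) = {s0, s1, s2, s3, s4, s6, s7}
E[(b ∨ ¬p) U b]: least fixpoint, start Z0 = Sat(b) = {s3, s4, s7}, add states in Sat(b ∨ ¬p) with some successor in Z. Z1 = {s0, s3, s4, s7}; fixed.
Sat(E[(b ∨ ¬p) U b]) = {s0, s3, s4, s7}
A[(¬b ∧ p) U E[(b ∨ ¬p) U b]]: least fixpoint, start Z0 = Sat(E[(b ∨ ¬p) U b]) = {s0, s3, s4, s7}, add states in Sat(¬b ∧ p) with every successor in Z. Already a fixed point.
Sat(A[(¬b ∧ p) U E[(b ∨ ¬p) U b]]) = {s0, s3, s4, s7}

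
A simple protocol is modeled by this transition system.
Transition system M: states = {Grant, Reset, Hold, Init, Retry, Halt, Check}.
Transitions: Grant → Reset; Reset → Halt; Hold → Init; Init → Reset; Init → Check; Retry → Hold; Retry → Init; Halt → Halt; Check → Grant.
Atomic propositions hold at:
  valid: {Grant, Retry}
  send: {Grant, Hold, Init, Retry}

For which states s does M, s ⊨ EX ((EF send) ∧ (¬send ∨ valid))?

EF send: least fixpoint, start Z0 = {Grant, Hold, Init, Retry}, add states with some successor in Z. Z1 = {Grant, Hold, Init, Retry, Check}; fixed.
Sat(EF send) = {Grant, Hold, Init, Retry, Check}
Sat(¬send) = {Reset, Halt, Check}
Sat(¬send ∨ valid) = {Grant, Reset, Retry, Halt, Check}
Sat((EF send) ∧ (¬send ∨ valid)) = {Grant, Retry, Check}
Sat(EX ((EF send) ∧ (¬send ∨ valid))) = {s : some successor in {Grant, Retry, Check}} = {Init, Check}

{Init, Check}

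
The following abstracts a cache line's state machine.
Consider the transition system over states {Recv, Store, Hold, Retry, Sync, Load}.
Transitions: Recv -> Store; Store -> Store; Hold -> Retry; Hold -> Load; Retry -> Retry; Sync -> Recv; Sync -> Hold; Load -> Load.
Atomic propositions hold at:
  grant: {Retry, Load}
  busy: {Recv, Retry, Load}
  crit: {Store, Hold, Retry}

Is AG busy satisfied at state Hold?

No

AG busy: greatest fixpoint, start Z0 = {Recv, Retry, Load}, keep only states in Sat with every successor in Z. Z1 = {Retry, Load}; fixed.
Sat(AG busy) = {Retry, Load}
Hold ∉ Sat(AG busy) = {Retry, Load}, so the formula does not hold at Hold.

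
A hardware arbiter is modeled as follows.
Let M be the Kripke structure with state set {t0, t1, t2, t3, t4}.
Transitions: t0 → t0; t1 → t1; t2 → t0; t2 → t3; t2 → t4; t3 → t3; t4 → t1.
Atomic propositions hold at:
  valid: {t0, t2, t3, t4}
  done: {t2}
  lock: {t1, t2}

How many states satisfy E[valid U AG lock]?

AG lock: greatest fixpoint, start Z0 = {t1, t2}, keep only states in Sat with every successor in Z. Z1 = {t1}; fixed.
Sat(AG lock) = {t1}
E[valid U AG lock]: least fixpoint, start Z0 = Sat(AG lock) = {t1}, add states in Sat(valid) with some successor in Z. Z1 = {t1, t4}; Z2 = {t1, t2, t4}; fixed.
Sat(E[valid U AG lock]) = {t1, t2, t4}
|Sat(E[valid U AG lock])| = |{t1, t2, t4}| = 3.

3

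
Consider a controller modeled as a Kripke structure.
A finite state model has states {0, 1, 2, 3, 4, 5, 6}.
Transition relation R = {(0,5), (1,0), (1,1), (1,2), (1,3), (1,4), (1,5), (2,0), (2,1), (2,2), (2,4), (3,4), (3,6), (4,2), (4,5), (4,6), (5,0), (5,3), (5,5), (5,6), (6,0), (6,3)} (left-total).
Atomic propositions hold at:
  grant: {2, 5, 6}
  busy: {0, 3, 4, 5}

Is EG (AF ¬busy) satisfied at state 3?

Sat(¬busy) = {1, 2, 6}
AF ¬busy: least fixpoint, start Z0 = {1, 2, 6}, add states with every successor in Z. Already a fixed point.
Sat(AF ¬busy) = {1, 2, 6}
EG (AF ¬busy): greatest fixpoint, start Z0 = {1, 2, 6}, keep only states in Sat with some successor in Z. Z1 = {1, 2}; fixed.
Sat(EG (AF ¬busy)) = {1, 2}
3 ∉ Sat(EG (AF ¬busy)) = {1, 2}, so the formula does not hold at 3.

No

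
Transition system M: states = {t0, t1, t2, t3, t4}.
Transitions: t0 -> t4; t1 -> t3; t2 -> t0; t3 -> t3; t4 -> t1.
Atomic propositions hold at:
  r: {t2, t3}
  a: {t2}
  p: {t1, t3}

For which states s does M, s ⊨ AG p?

{t1, t3}

AG p: greatest fixpoint, start Z0 = {t1, t3}, keep only states in Sat with every successor in Z. Already a fixed point.
Sat(AG p) = {t1, t3}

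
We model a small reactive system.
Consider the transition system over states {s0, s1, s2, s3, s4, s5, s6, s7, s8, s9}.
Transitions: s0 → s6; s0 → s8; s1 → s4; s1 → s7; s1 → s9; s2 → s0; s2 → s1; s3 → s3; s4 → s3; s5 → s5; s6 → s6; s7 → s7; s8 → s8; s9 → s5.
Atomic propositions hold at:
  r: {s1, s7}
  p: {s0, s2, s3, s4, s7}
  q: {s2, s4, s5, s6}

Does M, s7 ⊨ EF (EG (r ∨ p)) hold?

Yes

Sat(r ∨ p) = {s0, s1, s2, s3, s4, s7}
EG (r ∨ p): greatest fixpoint, start Z0 = {s0, s1, s2, s3, s4, s7}, keep only states in Sat with some successor in Z. Z1 = {s1, s2, s3, s4, s7}; fixed.
Sat(EG (r ∨ p)) = {s1, s2, s3, s4, s7}
EF (EG (r ∨ p)): least fixpoint, start Z0 = {s1, s2, s3, s4, s7}, add states with some successor in Z. Already a fixed point.
Sat(EF (EG (r ∨ p))) = {s1, s2, s3, s4, s7}
s7 ∈ Sat(EF (EG (r ∨ p))) = {s1, s2, s3, s4, s7}, so the formula holds at s7.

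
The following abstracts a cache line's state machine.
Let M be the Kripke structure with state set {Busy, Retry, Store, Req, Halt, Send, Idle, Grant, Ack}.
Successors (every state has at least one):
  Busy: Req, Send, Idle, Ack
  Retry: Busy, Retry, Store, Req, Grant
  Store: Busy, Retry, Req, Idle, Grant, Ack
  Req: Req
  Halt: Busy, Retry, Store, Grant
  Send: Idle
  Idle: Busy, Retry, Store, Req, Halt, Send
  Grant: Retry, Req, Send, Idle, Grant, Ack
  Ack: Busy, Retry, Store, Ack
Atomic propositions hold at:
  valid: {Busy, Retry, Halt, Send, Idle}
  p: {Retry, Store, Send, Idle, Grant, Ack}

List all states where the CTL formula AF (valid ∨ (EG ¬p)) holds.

Sat(¬p) = {Busy, Req, Halt}
EG ¬p: greatest fixpoint, start Z0 = {Busy, Req, Halt}, keep only states in Sat with some successor in Z. Already a fixed point.
Sat(EG ¬p) = {Busy, Req, Halt}
Sat(valid ∨ (EG ¬p)) = {Busy, Retry, Req, Halt, Send, Idle}
AF (valid ∨ (EG ¬p)): least fixpoint, start Z0 = {Busy, Retry, Req, Halt, Send, Idle}, add states with every successor in Z. Already a fixed point.
Sat(AF (valid ∨ (EG ¬p))) = {Busy, Retry, Req, Halt, Send, Idle}

{Busy, Retry, Req, Halt, Send, Idle}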